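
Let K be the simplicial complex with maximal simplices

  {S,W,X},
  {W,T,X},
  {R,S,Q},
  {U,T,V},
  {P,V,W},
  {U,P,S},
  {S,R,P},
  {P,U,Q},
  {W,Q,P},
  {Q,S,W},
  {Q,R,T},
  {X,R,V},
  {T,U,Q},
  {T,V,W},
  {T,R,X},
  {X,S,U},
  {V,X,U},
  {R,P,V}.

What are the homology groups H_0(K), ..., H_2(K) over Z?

H_0 = Z,  H_1 = Z ⊕ Z/2,  H_2 = 0.

Take the total order P < Q < R < S < T < U < V < W < X on the vertex set. Then K (dimension 2) consists of the simplices:

  0-simplices (9): P, Q, R, S, T, U, V, W, X
  1-simplices (27): PQ, PR, PS, PU, PV, PW, QR, QS, QT, QU, QW, RS, RT, RV, RX, SU, SW, SX, TU, TV, TW, TX, UV, UX, VW, VX, WX
  2-simplices (18): PQU, PQW, PRS, PRV, PSU, PVW, QRS, QRT, QSW, QTU, RTX, RVX, SUX, SWX, TUV, TVW, TWX, UVX

so the chain groups are C_0 ≅ Z^9, C_1 ≅ Z^27, C_2 ≅ Z^18.

The boundary map ∂_1: C_1 → C_0 maps an edge to its endpoints' difference, ∂[p,q] = q − p.
This gives a 9×27 integer matrix of rank 8; reducing to Smith normal form yields diagonal entries (1,1,1,1,1,1,1,1).

Boundary ∂_2: C_2 → C_1 maps a triangle to the signed sum of its edges. For instance
  ∂RVX = VX − RX + RV,
  ∂QRS = RS − QS + QR.
The resulting 27×18 matrix has rank 18, and its Smith normal form has invariant factors (1,1,1,1,1,1,1,1,1,1,1,1,1,1,1,1,1,2).

From H_k ≅ ker(∂_k) / im(∂_{k+1}) we obtain:

  H_0: rank C_0 − rank ∂_1 = 9 − 8 = 1, and the invariant factors of ∂_1 are all 1, so H_0 = Z.
  H_1: rank ker ∂_1 − rank ∂_2 = (27 − 8) − 18 = 1, and ∂_2 has invariant factor 2 > 1, so H_1 = Z ⊕ Z/2.
  H_2: rank ker ∂_2 − rank ∂_3 = (18 − 18) − 0 = 0, and there is no ∂_3, so H_2 = 0.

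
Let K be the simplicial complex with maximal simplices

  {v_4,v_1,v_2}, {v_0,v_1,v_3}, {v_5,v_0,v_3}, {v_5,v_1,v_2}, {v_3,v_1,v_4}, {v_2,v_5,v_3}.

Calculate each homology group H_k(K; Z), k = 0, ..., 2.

H_0 = Z,  H_1 = Z,  H_2 = 0.

Fix the vertex order v_0 < v_1 < v_2 < v_3 < v_4 < v_5 and write every simplex with vertices in increasing order. Then dim K = 2 and the simplices of K are:

  0-simplices (6): [v_0], [v_1], [v_2], [v_3], [v_4], [v_5]
  1-simplices (12): [v_0,v_1], [v_0,v_3], [v_0,v_5], [v_1,v_2], [v_1,v_3], [v_1,v_4], [v_1,v_5], [v_2,v_3], [v_2,v_4], [v_2,v_5], [v_3,v_4], [v_3,v_5]
  2-simplices (6): [v_0,v_1,v_3], [v_0,v_3,v_5], [v_1,v_2,v_4], [v_1,v_2,v_5], [v_1,v_3,v_4], [v_2,v_3,v_5]

giving chain groups C_0 ≅ Z^6, C_1 ≅ Z^12, C_2 ≅ Z^6.

The boundary map ∂_1: C_1 → C_0 is given by ∂[p,q] = [q] − [p]. For instance
  ∂[v_0,v_5] = [v_5] − [v_0].
The resulting 6×12 matrix has rank 5, and its Smith normal form has invariant factors (1,1,1,1,1).

The boundary map ∂_2: C_2 → C_1 acts by ∂[p,q,r] = [q,r] − [p,r] + [p,q]. For instance
  ∂[v_0,v_3,v_5] = [v_3,v_5] − [v_0,v_5] + [v_0,v_3],
  ∂[v_0,v_1,v_3] = [v_1,v_3] − [v_0,v_3] + [v_0,v_1].
As a 12×6 matrix over Z this has rank 6, with invariant factors (1,1,1,1,1,1).

From H_k ≅ ker(∂_k) / im(∂_{k+1}) we obtain:

  H_0: rank C_0 − rank ∂_1 = 6 − 5 = 1, and the invariant factors of ∂_1 are all 1, so H_0 = Z.
  H_1: rank ker ∂_1 − rank ∂_2 = (12 − 5) − 6 = 1, and the invariant factors of ∂_2 are all 1, so H_1 = Z.
  H_2: rank ker ∂_2 − rank ∂_3 = (6 − 6) − 0 = 0, and there is no ∂_3, so H_2 = 0.

(K is a triangulation of the cylinder S^1 x I.)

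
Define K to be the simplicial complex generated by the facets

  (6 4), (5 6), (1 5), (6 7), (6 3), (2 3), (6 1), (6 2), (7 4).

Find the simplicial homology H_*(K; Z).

H_0 = Z,  H_1 = Z^3.

Take the total order 1 < 2 < 3 < 4 < 5 < 6 < 7 on the vertex set. Then K (dimension 1) consists of the simplices:

  0-simplices (7): [1], [2], [3], [4], [5], [6], [7]
  1-simplices (9): [1,5], [1,6], [2,3], [2,6], [3,6], [4,6], [4,7], [5,6], [6,7]

so the chain groups are C_0 ≅ Z^7, C_1 ≅ Z^9.

The boundary map ∂_1: C_1 → C_0 sends each edge [p,q] (with p < q) to q − p. For instance
  ∂[1,5] = [5] − [1].
As a 7×9 matrix over Z this has rank 6, with invariant factors (1,1,1,1,1,1).

From H_k ≅ ker(∂_k) / im(∂_{k+1}) we obtain:

  H_0: rank C_0 − rank ∂_1 = 7 − 6 = 1, and the invariant factors of ∂_1 are all 1, so H_0 = Z.
  H_1: rank ker ∂_1 − rank ∂_2 = (9 − 6) − 0 = 3, and there is no ∂_2, so H_1 = Z^3.

As a check, the Euler characteristic is 7 − 9 = -2, which agrees with 1 − 3 = -2.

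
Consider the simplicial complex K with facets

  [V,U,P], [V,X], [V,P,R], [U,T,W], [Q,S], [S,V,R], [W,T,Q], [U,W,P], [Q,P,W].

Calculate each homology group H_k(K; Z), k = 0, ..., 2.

Take the total order P < Q < R < S < T < U < V < W < X on the vertex set. Then K (dimension 2) consists of the simplices:

  0-simplices (9): P, Q, R, S, T, U, V, W, X
  1-simplices (16): PQ, PR, PU, PV, PW, QS, QT, QW, RS, RV, SV, TU, TW, UV, UW, VX
  2-simplices (7): PQW, PRV, PUV, PUW, QTW, RSV, TUW

giving chain groups C_0 ≅ Z^9, C_1 ≅ Z^16, C_2 ≅ Z^7.

Boundary ∂_1: C_1 → C_0 sends each edge [p,q] (with p < q) to q − p.
As a 9×16 matrix over Z this has rank 8, with invariant factors (1,1,1,1,1,1,1,1).

The boundary map ∂_2: C_2 → C_1 acts by ∂[p,q,r] = [q,r] − [p,r] + [p,q]. For instance
  ∂PQW = QW − PW + PQ,
  ∂PRV = RV − PV + PR.
The 16×7 boundary matrix has rank 7 and Smith normal form diag(1,1,1,1,1,1,1).

Computing H_k = (kernel of ∂_k) / (image of ∂_{k+1}):

  H_0: rank C_0 − rank ∂_1 = 9 − 8 = 1, and the invariant factors of ∂_1 are all 1, so H_0 ≅ Z.
  H_1: rank ker ∂_1 − rank ∂_2 = (16 − 8) − 7 = 1, and the invariant factors of ∂_2 are all 1, so H_1 ≅ Z.
  H_2: rank ker ∂_2 − rank ∂_3 = (7 − 7) − 0 = 0, and there is no ∂_3, so H_2 ≅ 0.

H_0 ≅ Z,  H_1 ≅ Z,  H_2 = 0.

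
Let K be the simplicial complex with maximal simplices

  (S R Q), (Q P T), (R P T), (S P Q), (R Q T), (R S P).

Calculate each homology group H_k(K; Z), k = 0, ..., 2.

Take the total order P < Q < R < S < T on the vertex set. Then K (dimension 2) consists of the simplices:

  0-simplices (5): P, Q, R, S, T
  1-simplices (9): PQ, PR, PS, PT, QR, QS, QT, RS, RT
  2-simplices (6): PQS, PQT, PRS, PRT, QRS, QRT

so the chain groups are C_0 ≅ Z^5, C_1 ≅ Z^9, C_2 ≅ Z^6.

The boundary map ∂_1: C_1 → C_0 maps an edge to its endpoints' difference, ∂[p,q] = q − p.
This gives a 5×9 integer matrix of rank 4; reducing to Smith normal form yields diagonal entries (1,1,1,1).

Boundary ∂_2: C_2 → C_1 maps a triangle to the signed sum of its edges. For instance
  ∂QRS = RS − QS + QR,
  ∂PRT = RT − PT + PR.
This gives a 9×6 integer matrix of rank 5; reducing to Smith normal form yields diagonal entries (1,1,1,1,1).

From H_k ≅ ker(∂_k) / im(∂_{k+1}) we obtain:

  H_0: rank C_0 − rank ∂_1 = 5 − 4 = 1, and the invariant factors of ∂_1 are all 1, so H_0 = Z.
  H_1: rank ker ∂_1 − rank ∂_2 = (9 − 4) − 5 = 0, and the invariant factors of ∂_2 are all 1, so H_1 = 0.
  H_2: rank ker ∂_2 − rank ∂_3 = (6 − 5) − 0 = 1, and there is no ∂_3, so H_2 = Z.

As a check, the Euler characteristic is 5 − 9 + 6 = 2, which agrees with 1 − 0 + 1 = 2.

H_0 ≅ Z,  H_1 = 0,  H_2 ≅ Z.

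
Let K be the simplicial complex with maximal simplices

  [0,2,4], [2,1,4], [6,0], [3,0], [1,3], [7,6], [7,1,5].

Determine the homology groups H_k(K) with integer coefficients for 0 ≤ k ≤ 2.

H_0 = Z,  H_1 = Z^2,  H_2 = 0.

Take the total order 0 < 1 < 2 < 3 < 4 < 5 < 6 < 7 on the vertex set. Then K (dimension 2) consists of the simplices:

  0-simplices (8): [0], [1], [2], [3], [4], [5], [6], [7]
  1-simplices (12): [0,2], [0,3], [0,4], [0,6], [1,2], [1,3], [1,4], [1,5], [1,7], [2,4], [5,7], [6,7]
  2-simplices (3): [0,2,4], [1,2,4], [1,5,7]

giving chain groups C_0 ≅ Z^8, C_1 ≅ Z^12, C_2 ≅ Z^3.

Boundary ∂_1: C_1 → C_0 is given by ∂[p,q] = [q] − [p]. For instance
  ∂[0,2] = [2] − [0].
The resulting 8×12 matrix has rank 7, and its Smith normal form has invariant factors (1,1,1,1,1,1,1).

∂_2: C_2 → C_1 maps a triangle to the signed sum of its edges. For instance
  ∂[0,2,4] = [2,4] − [0,4] + [0,2],
  ∂[1,2,4] = [2,4] − [1,4] + [1,2].
This gives a 12×3 integer matrix of rank 3; reducing to Smith normal form yields diagonal entries (1,1,1).

Reading off H_k = ker ∂_k / im ∂_{k+1}:

  H_0: rank C_0 − rank ∂_1 = 8 − 7 = 1, and the invariant factors of ∂_1 are all 1, so H_0 ≅ Z.
  H_1: rank ker ∂_1 − rank ∂_2 = (12 − 7) − 3 = 2, and the invariant factors of ∂_2 are all 1, so H_1 ≅ Z^2.
  H_2: rank ker ∂_2 − rank ∂_3 = (3 − 3) − 0 = 0, and there is no ∂_3, so H_2 ≅ 0.

As a check, the Euler characteristic is 8 − 12 + 3 = -1, which agrees with 1 − 2 + 0 = -1.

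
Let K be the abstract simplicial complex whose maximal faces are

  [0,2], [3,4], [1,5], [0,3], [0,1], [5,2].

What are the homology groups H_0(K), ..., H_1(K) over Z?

We work with the vertex ordering 0 < 1 < 2 < 3 < 4 < 5. The simplices of K, each written with vertices in increasing order, are:

  0-simplices (6): [0], [1], [2], [3], [4], [5]
  1-simplices (6): [0,1], [0,2], [0,3], [1,5], [2,5], [3,4]

so the chain groups are C_0 ≅ Z^6, C_1 ≅ Z^6.

The boundary map ∂_1: C_1 → C_0 is given by ∂[p,q] = [q] − [p]. For instance
  ∂[0,3] = [3] − [0].
The 6×6 boundary matrix has rank 5 and Smith normal form diag(1,1,1,1,1).

Computing H_k = (kernel of ∂_k) / (image of ∂_{k+1}):

  H_0: rank C_0 − rank ∂_1 = 6 − 5 = 1, and the invariant factors of ∂_1 are all 1, so H_0 ≅ Z.
  H_1: rank ker ∂_1 − rank ∂_2 = (6 − 5) − 0 = 1, and there is no ∂_2, so H_1 ≅ Z.

H_0 = Z,  H_1 = Z.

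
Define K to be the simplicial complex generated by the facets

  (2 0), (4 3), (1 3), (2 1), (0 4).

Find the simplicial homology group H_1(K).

Fix the vertex order 0 < 1 < 2 < 3 < 4 and write every simplex with vertices in increasing order. Then dim K = 1 and the simplices of K are:

  0-simplices (5): [0], [1], [2], [3], [4]
  1-simplices (5): [0,2], [0,4], [1,2], [1,3], [3,4]

Hence C_0 ≅ Z^5, C_1 ≅ Z^5.

The boundary map ∂_1: C_1 → C_0 sends each edge [p,q] (with p < q) to q − p.
This gives a 5×5 integer matrix of rank 4; reducing to Smith normal form yields diagonal entries (1,1,1,1).

From H_k ≅ ker(∂_k) / im(∂_{k+1}) we obtain:

  H_1: rank ker ∂_1 − rank ∂_2 = (5 − 4) − 0 = 1, and there is no ∂_2, so H_1 ≅ Z.

H_1 ≅ Z.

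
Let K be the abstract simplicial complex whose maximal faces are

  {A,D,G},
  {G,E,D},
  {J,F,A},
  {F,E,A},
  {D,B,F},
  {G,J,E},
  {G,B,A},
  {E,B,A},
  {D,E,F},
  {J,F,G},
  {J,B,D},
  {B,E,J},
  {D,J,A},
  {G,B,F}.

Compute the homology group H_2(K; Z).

H_2 = Z.

K has 7 vertices, 21 edges, 14 triangles.
rank ∂_2 = 13, rank ∂_3 = 0 ⇒ b_2 = 14 − 13 − 0 = 1. So H_2 = Z.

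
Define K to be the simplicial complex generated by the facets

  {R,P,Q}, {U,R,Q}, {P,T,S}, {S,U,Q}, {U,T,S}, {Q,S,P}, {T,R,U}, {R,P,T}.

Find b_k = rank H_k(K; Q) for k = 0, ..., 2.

b_0 = 1, b_1 = 0, b_2 = 1.

Fix the vertex order P < Q < R < S < T < U and write every simplex with vertices in increasing order. Then dim K = 2 and the simplices of K are:

  0-simplices (6): P, Q, R, S, T, U
  1-simplices (12): PQ, PR, PS, PT, QR, QS, QU, RT, RU, ST, SU, TU
  2-simplices (8): PQR, PQS, PRT, PST, QRU, QSU, RTU, STU

giving chain groups C_0 ≅ Z^6, C_1 ≅ Z^12, C_2 ≅ Z^8.

The boundary map ∂_1: C_1 → C_0 sends each edge [p,q] (with p < q) to q − p. For instance
  ∂ST = T − S.
The resulting 6×12 matrix has rank 5, and its Smith normal form has invariant factors (1,1,1,1,1).

Boundary ∂_2: C_2 → C_1 maps a triangle to the signed sum of its edges. For instance
  ∂RTU = TU − RU + RT,
  ∂PRT = RT − PT + PR.
The 12×8 boundary matrix has rank 7 and Smith normal form diag(1,1,1,1,1,1,1).

Now H_k = ker ∂_k / im ∂_{k+1}, so:

  H_0: rank C_0 − rank ∂_1 = 6 − 5 = 1, and the invariant factors of ∂_1 are all 1, so H_0 = Z.
  H_1: rank ker ∂_1 − rank ∂_2 = (12 − 5) − 7 = 0, and the invariant factors of ∂_2 are all 1, so H_1 = 0.
  H_2: rank ker ∂_2 − rank ∂_3 = (8 − 7) − 0 = 1, and there is no ∂_3, so H_2 = Z.

As a check, the Euler characteristic is 6 − 12 + 8 = 2, which agrees with 1 − 0 + 1 = 2.
(K is a triangulation of the 2-sphere S^2.)

Hence the Betti numbers are b_0 = 1, b_1 = 0, b_2 = 1.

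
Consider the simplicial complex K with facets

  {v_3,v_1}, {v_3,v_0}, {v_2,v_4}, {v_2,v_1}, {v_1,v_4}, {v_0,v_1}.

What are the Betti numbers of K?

Fix the vertex order v_0 < v_1 < v_2 < v_3 < v_4 and write every simplex with vertices in increasing order. Then dim K = 1 and the simplices of K are:

  0-simplices (5): [v_0], [v_1], [v_2], [v_3], [v_4]
  1-simplices (6): [v_0,v_1], [v_0,v_3], [v_1,v_2], [v_1,v_3], [v_1,v_4], [v_2,v_4]

giving chain groups C_0 ≅ Z^5, C_1 ≅ Z^6.

Boundary ∂_1: C_1 → C_0 maps an edge to its endpoints' difference, ∂[p,q] = q − p.
The resulting 5×6 matrix has rank 4, and its Smith normal form has invariant factors (1,1,1,1).

Computing H_k = (kernel of ∂_k) / (image of ∂_{k+1}):

  H_0: rank C_0 − rank ∂_1 = 5 − 4 = 1, and the invariant factors of ∂_1 are all 1, so H_0 ≅ Z.
  H_1: rank ker ∂_1 − rank ∂_2 = (6 − 4) − 0 = 2, and there is no ∂_2, so H_1 ≅ Z^2.

As a check, the Euler characteristic is 5 − 6 = -1, which agrees with 1 − 2 = -1.
(K is a triangulation of a wedge of 2 circles.)

Hence the Betti numbers are b_0 = 1, b_1 = 2.

b_0 = 1, b_1 = 2.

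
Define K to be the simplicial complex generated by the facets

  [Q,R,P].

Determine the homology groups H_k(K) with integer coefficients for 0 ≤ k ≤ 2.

H_0 ≅ Z,  H_1 = 0,  H_2 = 0.

We work with the vertex ordering P < Q < R. The simplices of K, each written with vertices in increasing order, are:

  0-simplices (3): P, Q, R
  1-simplices (3): PQ, PR, QR
  2-simplices (1): PQR

so the chain groups are C_0 ≅ Z^3, C_1 ≅ Z^3, C_2 ≅ Z^1.

Boundary ∂_1: C_1 → C_0 is given by ∂[p,q] = [q] − [p]. For instance
  ∂PQ = Q − P.
The 3×3 boundary matrix has rank 2 and Smith normal form diag(1,1).

Boundary ∂_2: C_2 → C_1 acts by ∂[p,q,r] = [q,r] − [p,r] + [p,q]. For instance
  ∂PQR = QR − PR + PQ.
This gives a 3×1 integer matrix of rank 1; reducing to Smith normal form yields diagonal entries (1).

Now H_k = ker ∂_k / im ∂_{k+1}, so:

  H_0: rank C_0 − rank ∂_1 = 3 − 2 = 1, and the invariant factors of ∂_1 are all 1, so H_0 ≅ Z.
  H_1: rank ker ∂_1 − rank ∂_2 = (3 − 2) − 1 = 0, and the invariant factors of ∂_2 are all 1, so H_1 ≅ 0.
  H_2: rank ker ∂_2 − rank ∂_3 = (1 − 1) − 0 = 0, and there is no ∂_3, so H_2 ≅ 0.

As a check, the Euler characteristic is 3 − 3 + 1 = 1, which agrees with 1 − 0 + 0 = 1.
(K is a triangulation of the 2-simplex.)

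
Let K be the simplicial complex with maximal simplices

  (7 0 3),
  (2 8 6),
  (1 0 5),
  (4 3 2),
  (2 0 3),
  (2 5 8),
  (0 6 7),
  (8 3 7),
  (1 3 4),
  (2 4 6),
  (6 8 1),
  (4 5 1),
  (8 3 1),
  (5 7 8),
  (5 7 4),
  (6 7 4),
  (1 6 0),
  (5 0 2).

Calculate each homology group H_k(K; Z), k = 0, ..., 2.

H_0 ≅ Z,  H_1 ≅ Z^2,  H_2 ≅ Z.

K has 9 vertices, 27 edges, 18 triangles.
rank ∂_0 = 0, rank ∂_1 = 8 ⇒ b_0 = 9 − 0 − 8 = 1; all invariant factors of ∂_1 are 1 so no torsion. So H_0 = Z.
rank ∂_1 = 8, rank ∂_2 = 17 ⇒ b_1 = 27 − 8 − 17 = 2; all invariant factors of ∂_2 are 1 so no torsion. So H_1 = Z^2.
rank ∂_2 = 17, rank ∂_3 = 0 ⇒ b_2 = 18 − 17 − 0 = 1. So H_2 = Z.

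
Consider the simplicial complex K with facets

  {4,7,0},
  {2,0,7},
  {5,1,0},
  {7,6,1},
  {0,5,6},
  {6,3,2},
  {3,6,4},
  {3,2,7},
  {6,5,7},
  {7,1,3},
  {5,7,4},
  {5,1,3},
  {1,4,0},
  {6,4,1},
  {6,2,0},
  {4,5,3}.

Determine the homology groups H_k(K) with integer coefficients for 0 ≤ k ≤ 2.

Fix the vertex order 0 < 1 < 2 < 3 < 4 < 5 < 6 < 7 and write every simplex with vertices in increasing order. Then dim K = 2 and the simplices of K are:

  0-simplices (8): [0], [1], [2], [3], [4], [5], [6], [7]
  1-simplices (24): (24 of them)
  2-simplices (16): [0,1,4], [0,1,5], [0,2,6], [0,2,7], [0,4,7], [0,5,6], [1,3,5], [1,3,7], [1,4,6], [1,6,7], [2,3,6], [2,3,7], [3,4,5], [3,4,6], [4,5,7], [5,6,7]

giving chain groups C_0 ≅ Z^8, C_1 ≅ Z^24, C_2 ≅ Z^16.

∂_1: C_1 → C_0 is given by ∂[p,q] = [q] − [p].
This gives a 8×24 integer matrix of rank 7; reducing to Smith normal form yields diagonal entries (1,1,1,1,1,1,1).

The boundary map ∂_2: C_2 → C_1 maps a triangle to the signed sum of its edges. For instance
  ∂[0,4,7] = [4,7] − [0,7] + [0,4],
  ∂[0,2,6] = [2,6] − [0,6] + [0,2].
This gives a 24×16 integer matrix of rank 15; reducing to Smith normal form yields diagonal entries (1,1,1,1,1,1,1,1,1,1,1,1,1,1,1).

Reading off H_k = ker ∂_k / im ∂_{k+1}:

  H_0: rank C_0 − rank ∂_1 = 8 − 7 = 1, and the invariant factors of ∂_1 are all 1, so H_0 ≅ Z.
  H_1: rank ker ∂_1 − rank ∂_2 = (24 − 7) − 15 = 2, and the invariant factors of ∂_2 are all 1, so H_1 ≅ Z^2.
  H_2: rank ker ∂_2 − rank ∂_3 = (16 − 15) − 0 = 1, and there is no ∂_3, so H_2 ≅ Z.

As a check, the Euler characteristic is 8 − 24 + 16 = 0, which agrees with 1 − 2 + 1 = 0.
(K is a triangulation of the torus T^2.)

H_0 ≅ Z,  H_1 ≅ Z^2,  H_2 ≅ Z.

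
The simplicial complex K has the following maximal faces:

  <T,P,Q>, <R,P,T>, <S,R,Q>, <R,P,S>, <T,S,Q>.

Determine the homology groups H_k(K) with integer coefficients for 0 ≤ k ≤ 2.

We work with the vertex ordering P < Q < R < S < T. The simplices of K, each written with vertices in increasing order, are:

  0-simplices (5): P, Q, R, S, T
  1-simplices (10): PQ, PR, PS, PT, QR, QS, QT, RS, RT, ST
  2-simplices (5): PQT, PRS, PRT, QRS, QST

Hence C_0 ≅ Z^5, C_1 ≅ Z^10, C_2 ≅ Z^5.

Boundary ∂_1: C_1 → C_0 sends each edge [p,q] (with p < q) to q − p.
As a 5×10 matrix over Z this has rank 4, with invariant factors (1,1,1,1).

∂_2: C_2 → C_1 acts by ∂[p,q,r] = [q,r] − [p,r] + [p,q]. For instance
  ∂PRS = RS − PS + PR,
  ∂PQT = QT − PT + PQ.
The resulting 10×5 matrix has rank 5, and its Smith normal form has invariant factors (1,1,1,1,1).

Now H_k = ker ∂_k / im ∂_{k+1}, so:

  H_0: rank C_0 − rank ∂_1 = 5 − 4 = 1, and the invariant factors of ∂_1 are all 1, so H_0 = Z.
  H_1: rank ker ∂_1 − rank ∂_2 = (10 − 4) − 5 = 1, and the invariant factors of ∂_2 are all 1, so H_1 = Z.
  H_2: rank ker ∂_2 − rank ∂_3 = (5 − 5) − 0 = 0, and there is no ∂_3, so H_2 = 0.

H_0 = Z,  H_1 = Z,  H_2 = 0.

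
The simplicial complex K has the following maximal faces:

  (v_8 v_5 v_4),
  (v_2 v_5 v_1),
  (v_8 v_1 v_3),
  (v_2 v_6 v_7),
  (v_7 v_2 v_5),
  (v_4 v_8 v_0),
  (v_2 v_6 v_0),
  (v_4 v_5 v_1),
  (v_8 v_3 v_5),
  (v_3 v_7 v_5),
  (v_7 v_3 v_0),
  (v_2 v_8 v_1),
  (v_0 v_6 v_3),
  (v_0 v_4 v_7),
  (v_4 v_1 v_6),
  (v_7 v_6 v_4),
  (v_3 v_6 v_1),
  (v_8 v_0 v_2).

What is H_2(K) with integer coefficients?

H_2 ≅ 0.

Take the total order v_0 < v_1 < v_2 < v_3 < v_4 < v_5 < v_6 < v_7 < v_8 on the vertex set. Then K (dimension 2) consists of the simplices:

  0-simplices (9): [v_0], [v_1], [v_2], [v_3], [v_4], [v_5], [v_6], [v_7], [v_8]
  1-simplices (27): (27 of them)
  2-simplices (18): (18 of them)

Hence C_0 ≅ Z^9, C_1 ≅ Z^27, C_2 ≅ Z^18.

∂_1: C_1 → C_0 is given by ∂[p,q] = [q] − [p].
This gives a 9×27 integer matrix of rank 8; reducing to Smith normal form yields diagonal entries (1,1,1,1,1,1,1,1).

∂_2: C_2 → C_1 sends each 2-simplex [p,q,r] to [q,r] − [p,r] + [p,q]. For instance
  ∂[v_0,v_2,v_8] = [v_2,v_8] − [v_0,v_8] + [v_0,v_2],
  ∂[v_1,v_4,v_5] = [v_4,v_5] − [v_1,v_5] + [v_1,v_4].
This gives a 27×18 integer matrix of rank 18; reducing to Smith normal form yields diagonal entries (1,1,1,1,1,1,1,1,1,1,1,1,1,1,1,1,1,2).

Now H_k = ker ∂_k / im ∂_{k+1}, so:

  H_2: rank ker ∂_2 − rank ∂_3 = (18 − 18) − 0 = 0, and there is no ∂_3, so H_2 ≅ 0.

(K is a triangulation of the Klein bottle.)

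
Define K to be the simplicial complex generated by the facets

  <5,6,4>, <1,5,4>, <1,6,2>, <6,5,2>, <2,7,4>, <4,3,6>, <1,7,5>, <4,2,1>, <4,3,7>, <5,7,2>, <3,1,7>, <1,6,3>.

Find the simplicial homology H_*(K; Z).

We work with the vertex ordering 1 < 2 < 3 < 4 < 5 < 6 < 7. The simplices of K, each written with vertices in increasing order, are:

  0-simplices (7): [1], [2], [3], [4], [5], [6], [7]
  1-simplices (18): [1,2], [1,3], [1,4], [1,5], [1,6], [1,7], [2,4], [2,5], [2,6], [2,7], [3,4], [3,6], [3,7], [4,5], [4,6], [4,7], [5,6], [5,7]
  2-simplices (12): [1,2,4], [1,2,6], [1,3,6], [1,3,7], [1,4,5], [1,5,7], [2,4,7], [2,5,6], [2,5,7], [3,4,6], [3,4,7], [4,5,6]

Hence C_0 ≅ Z^7, C_1 ≅ Z^18, C_2 ≅ Z^12.

∂_1: C_1 → C_0 sends each edge [p,q] (with p < q) to q − p.
As a 7×18 matrix over Z this has rank 6, with invariant factors (1,1,1,1,1,1).

∂_2: C_2 → C_1 sends each 2-simplex [p,q,r] to [q,r] − [p,r] + [p,q]. For instance
  ∂[1,4,5] = [4,5] − [1,5] + [1,4],
  ∂[2,4,7] = [4,7] − [2,7] + [2,4].
This gives a 18×12 integer matrix of rank 12; reducing to Smith normal form yields diagonal entries (1,1,1,1,1,1,1,1,1,1,1,2).

Now H_k = ker ∂_k / im ∂_{k+1}, so:

  H_0: rank C_0 − rank ∂_1 = 7 − 6 = 1, and the invariant factors of ∂_1 are all 1, so H_0 = Z.
  H_1: rank ker ∂_1 − rank ∂_2 = (18 − 6) − 12 = 0, and ∂_2 has invariant factor 2 > 1, so H_1 = Z/2.
  H_2: rank ker ∂_2 − rank ∂_3 = (12 − 12) − 0 = 0, and there is no ∂_3, so H_2 = 0.

As a check, the Euler characteristic is 7 − 18 + 12 = 1, which agrees with 1 − 0 + 0 = 1.
(K is a triangulation of the real projective plane RP^2.)

H_0 = Z,  H_1 = Z/2,  H_2 = 0.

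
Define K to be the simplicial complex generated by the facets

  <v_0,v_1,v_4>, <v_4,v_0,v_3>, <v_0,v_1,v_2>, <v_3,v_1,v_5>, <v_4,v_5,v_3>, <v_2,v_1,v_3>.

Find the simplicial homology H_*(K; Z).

H_0 = Z,  H_1 = Z,  H_2 = 0.

Fix the vertex order v_0 < v_1 < v_2 < v_3 < v_4 < v_5 and write every simplex with vertices in increasing order. Then dim K = 2 and the simplices of K are:

  0-simplices (6): [v_0], [v_1], [v_2], [v_3], [v_4], [v_5]
  1-simplices (12): [v_0,v_1], [v_0,v_2], [v_0,v_3], [v_0,v_4], [v_1,v_2], [v_1,v_3], [v_1,v_4], [v_1,v_5], [v_2,v_3], [v_3,v_4], [v_3,v_5], [v_4,v_5]
  2-simplices (6): [v_0,v_1,v_2], [v_0,v_1,v_4], [v_0,v_3,v_4], [v_1,v_2,v_3], [v_1,v_3,v_5], [v_3,v_4,v_5]

so the chain groups are C_0 ≅ Z^6, C_1 ≅ Z^12, C_2 ≅ Z^6.

The boundary map ∂_1: C_1 → C_0 is given by ∂[p,q] = [q] − [p].
The resulting 6×12 matrix has rank 5, and its Smith normal form has invariant factors (1,1,1,1,1).

Boundary ∂_2: C_2 → C_1 maps a triangle to the signed sum of its edges. For instance
  ∂[v_1,v_2,v_3] = [v_2,v_3] − [v_1,v_3] + [v_1,v_2],
  ∂[v_0,v_1,v_2] = [v_1,v_2] − [v_0,v_2] + [v_0,v_1].
The 12×6 boundary matrix has rank 6 and Smith normal form diag(1,1,1,1,1,1).

Reading off H_k = ker ∂_k / im ∂_{k+1}:

  H_0: rank C_0 − rank ∂_1 = 6 − 5 = 1, and the invariant factors of ∂_1 are all 1, so H_0 = Z.
  H_1: rank ker ∂_1 − rank ∂_2 = (12 − 5) − 6 = 1, and the invariant factors of ∂_2 are all 1, so H_1 = Z.
  H_2: rank ker ∂_2 − rank ∂_3 = (6 − 6) − 0 = 0, and there is no ∂_3, so H_2 = 0.

As a check, the Euler characteristic is 6 − 12 + 6 = 0, which agrees with 1 − 1 + 0 = 0.
(K is a triangulation of the cylinder S^1 x I.)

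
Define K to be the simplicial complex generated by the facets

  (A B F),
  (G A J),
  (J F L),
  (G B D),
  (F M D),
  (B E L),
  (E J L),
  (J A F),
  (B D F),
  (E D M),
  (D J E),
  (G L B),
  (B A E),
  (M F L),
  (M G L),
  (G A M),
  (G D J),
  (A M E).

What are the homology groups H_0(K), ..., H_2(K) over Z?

We work with the vertex ordering A < B < D < E < F < G < J < L < M. The simplices of K, each written with vertices in increasing order, are:

  0-simplices (9): A, B, D, E, F, G, J, L, M
  1-simplices (27): AB, AE, AF, AG, AJ, AM, BD, BE, BF, BG, BL, DE, DF, DG, DJ, DM, EJ, EL, EM, FJ, FL, FM, GJ, GL, GM, JL, LM
  2-simplices (18): ABE, ABF, AEM, AFJ, AGJ, AGM, BDF, BDG, BEL, BGL, DEJ, DEM, DFM, DGJ, EJL, FJL, FLM, GLM

so the chain groups are C_0 ≅ Z^9, C_1 ≅ Z^27, C_2 ≅ Z^18.

The boundary map ∂_1: C_1 → C_0 maps an edge to its endpoints' difference, ∂[p,q] = q − p. For instance
  ∂DJ = J − D.
The 9×27 boundary matrix has rank 8 and Smith normal form diag(1,1,1,1,1,1,1,1).

∂_2: C_2 → C_1 maps a triangle to the signed sum of its edges. For instance
  ∂AEM = EM − AM + AE,
  ∂ABE = BE − AE + AB.
The resulting 27×18 matrix has rank 17, and its Smith normal form has invariant factors (1,1,1,1,1,1,1,1,1,1,1,1,1,1,1,1,1).

Computing H_k = (kernel of ∂_k) / (image of ∂_{k+1}):

  H_0: rank C_0 − rank ∂_1 = 9 − 8 = 1, and the invariant factors of ∂_1 are all 1, so H_0 ≅ Z.
  H_1: rank ker ∂_1 − rank ∂_2 = (27 − 8) − 17 = 2, and the invariant factors of ∂_2 are all 1, so H_1 ≅ Z^2.
  H_2: rank ker ∂_2 − rank ∂_3 = (18 − 17) − 0 = 1, and there is no ∂_3, so H_2 ≅ Z.

As a check, the Euler characteristic is 9 − 27 + 18 = 0, which agrees with 1 − 2 + 1 = 0.

H_0 = Z,  H_1 = Z^2,  H_2 = Z.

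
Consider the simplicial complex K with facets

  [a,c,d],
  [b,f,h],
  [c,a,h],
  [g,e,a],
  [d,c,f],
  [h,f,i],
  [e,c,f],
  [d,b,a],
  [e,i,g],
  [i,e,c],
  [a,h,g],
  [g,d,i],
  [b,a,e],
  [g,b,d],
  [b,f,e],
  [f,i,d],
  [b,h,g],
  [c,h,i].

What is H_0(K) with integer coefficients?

H_0 = Z.

We work with the vertex ordering a < b < c < d < e < f < g < h < i. The simplices of K, each written with vertices in increasing order, are:

  0-simplices (9): a, b, c, d, e, f, g, h, i
  1-simplices (27): ab, ac, ad, ae, ag, ah, bd, be, bf, bg, bh, cd, ce, cf, ch, ci, df, dg, di, ef, eg, ei, fh, fi, gh, gi, hi
  2-simplices (18): abd, abe, acd, ach, aeg, agh, bdg, bef, bfh, bgh, cdf, cef, cei, chi, dfi, dgi, egi, fhi

so the chain groups are C_0 ≅ Z^9, C_1 ≅ Z^27, C_2 ≅ Z^18.

∂_1: C_1 → C_0 sends each edge [p,q] (with p < q) to q − p.
The resulting 9×27 matrix has rank 8, and its Smith normal form has invariant factors (1,1,1,1,1,1,1,1).

The boundary map ∂_2: C_2 → C_1 maps a triangle to the signed sum of its edges. For instance
  ∂ach = ch − ah + ac,
  ∂acd = cd − ad + ac.
The resulting 27×18 matrix has rank 18, and its Smith normal form has invariant factors (1,1,1,1,1,1,1,1,1,1,1,1,1,1,1,1,1,2).

Reading off H_k = ker ∂_k / im ∂_{k+1}:

  H_0: rank C_0 − rank ∂_1 = 9 − 8 = 1, and the invariant factors of ∂_1 are all 1, so H_0 ≅ Z.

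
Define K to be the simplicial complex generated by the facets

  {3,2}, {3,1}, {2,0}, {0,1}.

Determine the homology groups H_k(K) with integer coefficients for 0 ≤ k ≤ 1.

Order the vertices as 0 < 1 < 2 < 3. Listing each simplex with vertices in this order, K has dimension 1 with simplices:

  0-simplices (4): [0], [1], [2], [3]
  1-simplices (4): [0,1], [0,2], [1,3], [2,3]

so the chain groups are C_0 ≅ Z^4, C_1 ≅ Z^4.

The boundary map ∂_1: C_1 → C_0 is given by ∂[p,q] = [q] − [p].
The 4×4 boundary matrix has rank 3 and Smith normal form diag(1,1,1).

Reading off H_k = ker ∂_k / im ∂_{k+1}:

  H_0: rank C_0 − rank ∂_1 = 4 − 3 = 1, and the invariant factors of ∂_1 are all 1, so H_0 ≅ Z.
  H_1: rank ker ∂_1 − rank ∂_2 = (4 − 3) − 0 = 1, and there is no ∂_2, so H_1 ≅ Z.

H_0 = Z,  H_1 = Z.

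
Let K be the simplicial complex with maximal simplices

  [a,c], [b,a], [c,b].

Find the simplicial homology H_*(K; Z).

Take the total order a < b < c on the vertex set. Then K (dimension 1) consists of the simplices:

  0-simplices (3): a, b, c
  1-simplices (3): ab, ac, bc

giving chain groups C_0 ≅ Z^3, C_1 ≅ Z^3.

Boundary ∂_1: C_1 → C_0 sends each edge [p,q] (with p < q) to q − p. For instance
  ∂bc = c − b.
This gives a 3×3 integer matrix of rank 2; reducing to Smith normal form yields diagonal entries (1,1).

Computing H_k = (kernel of ∂_k) / (image of ∂_{k+1}):

  H_0: rank C_0 − rank ∂_1 = 3 − 2 = 1, and the invariant factors of ∂_1 are all 1, so H_0 ≅ Z.
  H_1: rank ker ∂_1 − rank ∂_2 = (3 − 2) − 0 = 1, and there is no ∂_2, so H_1 ≅ Z.

H_0 ≅ Z,  H_1 ≅ Z.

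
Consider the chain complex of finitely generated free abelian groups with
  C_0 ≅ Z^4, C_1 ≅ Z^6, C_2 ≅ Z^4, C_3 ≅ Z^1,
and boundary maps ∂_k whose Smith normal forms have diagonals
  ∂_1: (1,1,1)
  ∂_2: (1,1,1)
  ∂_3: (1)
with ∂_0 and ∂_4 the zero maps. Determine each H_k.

H_0: b_0 = 4 − 0 − 3 = 1; torsion from ∂_1 factors > 1: none. So H_0 ≅ Z.
H_1: b_1 = 6 − 3 − 3 = 0; torsion from ∂_2 factors > 1: none. So H_1 ≅ 0.
H_2: b_2 = 4 − 3 − 1 = 0; torsion from ∂_3 factors > 1: none. So H_2 ≅ 0.
H_3: b_3 = 1 − 1 − 0 = 0; torsion from ∂_4 factors > 1: none. So H_3 ≅ 0.

H_0 ≅ Z,  H_1 = 0,  H_2 = 0,  H_3 = 0.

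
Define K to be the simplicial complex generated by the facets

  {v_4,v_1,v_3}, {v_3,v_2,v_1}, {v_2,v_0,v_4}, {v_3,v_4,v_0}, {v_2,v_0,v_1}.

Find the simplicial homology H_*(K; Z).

Order the vertices as v_0 < v_1 < v_2 < v_3 < v_4. Listing each simplex with vertices in this order, K has dimension 2 with simplices:

  0-simplices (5): [v_0], [v_1], [v_2], [v_3], [v_4]
  1-simplices (10): [v_0,v_1], [v_0,v_2], [v_0,v_3], [v_0,v_4], [v_1,v_2], [v_1,v_3], [v_1,v_4], [v_2,v_3], [v_2,v_4], [v_3,v_4]
  2-simplices (5): [v_0,v_1,v_2], [v_0,v_2,v_4], [v_0,v_3,v_4], [v_1,v_2,v_3], [v_1,v_3,v_4]

Hence C_0 ≅ Z^5, C_1 ≅ Z^10, C_2 ≅ Z^5.

The boundary map ∂_1: C_1 → C_0 maps an edge to its endpoints' difference, ∂[p,q] = q − p.
The 5×10 boundary matrix has rank 4 and Smith normal form diag(1,1,1,1).

The boundary map ∂_2: C_2 → C_1 sends each 2-simplex [p,q,r] to [q,r] − [p,r] + [p,q]. For instance
  ∂[v_1,v_2,v_3] = [v_2,v_3] − [v_1,v_3] + [v_1,v_2],
  ∂[v_1,v_3,v_4] = [v_3,v_4] − [v_1,v_4] + [v_1,v_3].
The resulting 10×5 matrix has rank 5, and its Smith normal form has invariant factors (1,1,1,1,1).

From H_k ≅ ker(∂_k) / im(∂_{k+1}) we obtain:

  H_0: rank C_0 − rank ∂_1 = 5 − 4 = 1, and the invariant factors of ∂_1 are all 1, so H_0 = Z.
  H_1: rank ker ∂_1 − rank ∂_2 = (10 − 4) − 5 = 1, and the invariant factors of ∂_2 are all 1, so H_1 = Z.
  H_2: rank ker ∂_2 − rank ∂_3 = (5 − 5) − 0 = 0, and there is no ∂_3, so H_2 = 0.

H_0 ≅ Z,  H_1 ≅ Z,  H_2 = 0.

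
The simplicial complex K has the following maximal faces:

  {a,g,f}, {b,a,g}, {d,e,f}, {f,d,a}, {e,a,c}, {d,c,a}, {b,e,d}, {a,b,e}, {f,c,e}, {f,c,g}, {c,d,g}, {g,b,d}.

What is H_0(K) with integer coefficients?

H_0 ≅ Z.

We work with the vertex ordering a < b < c < d < e < f < g. The simplices of K, each written with vertices in increasing order, are:

  0-simplices (7): a, b, c, d, e, f, g
  1-simplices (18): ab, ac, ad, ae, af, ag, bd, be, bg, cd, ce, cf, cg, de, df, dg, ef, fg
  2-simplices (12): abe, abg, acd, ace, adf, afg, bde, bdg, cdg, cef, cfg, def

Hence C_0 ≅ Z^7, C_1 ≅ Z^18, C_2 ≅ Z^12.

Boundary ∂_1: C_1 → C_0 is given by ∂[p,q] = [q] − [p]. For instance
  ∂cf = f − c.
The resulting 7×18 matrix has rank 6, and its Smith normal form has invariant factors (1,1,1,1,1,1).

Boundary ∂_2: C_2 → C_1 sends each 2-simplex [p,q,r] to [q,r] − [p,r] + [p,q]. For instance
  ∂acd = cd − ad + ac,
  ∂def = ef − df + de.
The resulting 18×12 matrix has rank 12, and its Smith normal form has invariant factors (1,1,1,1,1,1,1,1,1,1,1,2).

From H_k ≅ ker(∂_k) / im(∂_{k+1}) we obtain:

  H_0: rank C_0 − rank ∂_1 = 7 − 6 = 1, and the invariant factors of ∂_1 are all 1, so H_0 = Z.

(K is a triangulation of the real projective plane RP^2.)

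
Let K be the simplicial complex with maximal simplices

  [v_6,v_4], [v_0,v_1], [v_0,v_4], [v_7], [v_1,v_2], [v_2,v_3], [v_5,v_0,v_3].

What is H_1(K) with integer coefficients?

H_1 = Z.

Order the vertices as v_0 < v_1 < v_2 < v_3 < v_4 < v_5 < v_6 < v_7. Listing each simplex with vertices in this order, K has dimension 2 with simplices:

  0-simplices (8): [v_0], [v_1], [v_2], [v_3], [v_4], [v_5], [v_6], [v_7]
  1-simplices (8): [v_0,v_1], [v_0,v_3], [v_0,v_4], [v_0,v_5], [v_1,v_2], [v_2,v_3], [v_3,v_5], [v_4,v_6]
  2-simplices (1): [v_0,v_3,v_5]

giving chain groups C_0 ≅ Z^8, C_1 ≅ Z^8, C_2 ≅ Z^1.

The boundary map ∂_1: C_1 → C_0 is given by ∂[p,q] = [q] − [p]. For instance
  ∂[v_1,v_2] = [v_2] − [v_1].
This gives a 8×8 integer matrix of rank 6; reducing to Smith normal form yields diagonal entries (1,1,1,1,1,1).

The boundary map ∂_2: C_2 → C_1 sends each 2-simplex [p,q,r] to [q,r] − [p,r] + [p,q]. For instance
  ∂[v_0,v_3,v_5] = [v_3,v_5] − [v_0,v_5] + [v_0,v_3].
This gives a 8×1 integer matrix of rank 1; reducing to Smith normal form yields diagonal entries (1).

Computing H_k = (kernel of ∂_k) / (image of ∂_{k+1}):

  H_1: rank ker ∂_1 − rank ∂_2 = (8 − 6) − 1 = 1, and the invariant factors of ∂_2 are all 1, so H_1 ≅ Z.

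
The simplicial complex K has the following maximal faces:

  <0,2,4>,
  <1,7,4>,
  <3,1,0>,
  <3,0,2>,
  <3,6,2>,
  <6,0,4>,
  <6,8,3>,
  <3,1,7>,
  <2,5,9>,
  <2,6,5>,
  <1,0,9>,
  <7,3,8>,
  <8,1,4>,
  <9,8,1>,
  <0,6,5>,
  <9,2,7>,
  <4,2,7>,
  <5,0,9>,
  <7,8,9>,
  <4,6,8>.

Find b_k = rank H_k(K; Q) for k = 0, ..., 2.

Take the total order 0 < 1 < 2 < 3 < 4 < 5 < 6 < 7 < 8 < 9 on the vertex set. Then K (dimension 2) consists of the simplices:

  0-simplices (10): [0], [1], [2], [3], [4], [5], [6], [7], [8], [9]
  1-simplices (30): (30 of them)
  2-simplices (20): (20 of them)

so the chain groups are C_0 ≅ Z^10, C_1 ≅ Z^30, C_2 ≅ Z^20.

∂_1: C_1 → C_0 sends each edge [p,q] (with p < q) to q − p. For instance
  ∂[1,9] = [9] − [1].
As a 10×30 matrix over Z this has rank 9, with invariant factors (1,1,1,1,1,1,1,1,1).

Boundary ∂_2: C_2 → C_1 maps a triangle to the signed sum of its edges. For instance
  ∂[0,2,4] = [2,4] − [0,4] + [0,2],
  ∂[7,8,9] = [8,9] − [7,9] + [7,8].
The resulting 30×20 matrix has rank 20, and its Smith normal form has invariant factors (1,1,1,1,1,1,1,1,1,1,1,1,1,1,1,1,1,1,1,2).

Reading off H_k = ker ∂_k / im ∂_{k+1}:

  H_0: rank C_0 − rank ∂_1 = 10 − 9 = 1, and the invariant factors of ∂_1 are all 1, so H_0 = Z.
  H_1: rank ker ∂_1 − rank ∂_2 = (30 − 9) − 20 = 1, and ∂_2 has invariant factor 2 > 1, so H_1 = Z ⊕ Z_2.
  H_2: rank ker ∂_2 − rank ∂_3 = (20 − 20) − 0 = 0, and there is no ∂_3, so H_2 = 0.

As a check, the Euler characteristic is 10 − 30 + 20 = 0, which agrees with 1 − 1 + 0 = 0.

Hence the Betti numbers are b_0 = 1, b_1 = 1, b_2 = 0.

b_0 = 1, b_1 = 1, b_2 = 0.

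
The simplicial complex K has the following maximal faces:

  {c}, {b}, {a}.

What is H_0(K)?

K has 3 vertices.
rank ∂_0 = 0, rank ∂_1 = 0 ⇒ b_0 = 3 − 0 − 0 = 3. So H_0 ≅ Z^3.

H_0 = Z^3.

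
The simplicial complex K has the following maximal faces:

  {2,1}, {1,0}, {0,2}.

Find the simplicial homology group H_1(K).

We work with the vertex ordering 0 < 1 < 2. The simplices of K, each written with vertices in increasing order, are:

  0-simplices (3): [0], [1], [2]
  1-simplices (3): [0,1], [0,2], [1,2]

giving chain groups C_0 ≅ Z^3, C_1 ≅ Z^3.

∂_1: C_1 → C_0 is given by ∂[p,q] = [q] − [p]. For instance
  ∂[1,2] = [2] − [1].
The 3×3 boundary matrix has rank 2 and Smith normal form diag(1,1).

Reading off H_k = ker ∂_k / im ∂_{k+1}:

  H_1: rank ker ∂_1 − rank ∂_2 = (3 − 2) − 0 = 1, and there is no ∂_2, so H_1 ≅ Z.

H_1 ≅ Z.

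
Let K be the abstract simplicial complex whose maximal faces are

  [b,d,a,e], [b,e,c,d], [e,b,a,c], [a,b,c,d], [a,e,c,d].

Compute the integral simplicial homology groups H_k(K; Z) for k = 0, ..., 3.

Order the vertices as a < b < c < d < e. Listing each simplex with vertices in this order, K has dimension 3 with simplices:

  0-simplices (5): a, b, c, d, e
  1-simplices (10): ab, ac, ad, ae, bc, bd, be, cd, ce, de
  2-simplices (10): abc, abd, abe, acd, ace, ade, bcd, bce, bde, cde
  3-simplices (5): abcd, abce, abde, acde, bcde

Hence C_0 ≅ Z^5, C_1 ≅ Z^10, C_2 ≅ Z^10, C_3 ≅ Z^5.

∂_1: C_1 → C_0 is given by ∂[p,q] = [q] − [p].
The resulting 5×10 matrix has rank 4, and its Smith normal form has invariant factors (1,1,1,1).

∂_2: C_2 → C_1 maps a triangle to the signed sum of its edges. For instance
  ∂abc = bc − ac + ab,
  ∂acd = cd − ad + ac.
The 10×10 boundary matrix has rank 6 and Smith normal form diag(1,1,1,1,1,1).

The boundary map ∂_3: C_3 → C_2 sends each 3-simplex σ to the alternating sum Σ_i (−1)^i (σ with its i-th vertex removed). For instance
  ∂acde = cde − ade + ace − acd,
  ∂abde = bde − ade + abe − abd.
As a 10×5 matrix over Z this has rank 4, with invariant factors (1,1,1,1).

Reading off H_k = ker ∂_k / im ∂_{k+1}:

  H_0: rank C_0 − rank ∂_1 = 5 − 4 = 1, and the invariant factors of ∂_1 are all 1, so H_0 = Z.
  H_1: rank ker ∂_1 − rank ∂_2 = (10 − 4) − 6 = 0, and the invariant factors of ∂_2 are all 1, so H_1 = 0.
  H_2: rank ker ∂_2 − rank ∂_3 = (10 − 6) − 4 = 0, and the invariant factors of ∂_3 are all 1, so H_2 = 0.
  H_3: rank ker ∂_3 − rank ∂_4 = (5 − 4) − 0 = 1, and there is no ∂_4, so H_3 = Z.

(K is a triangulation of the 3-sphere S^3.)

H_0 = Z,  H_1 = 0,  H_2 = 0,  H_3 = Z.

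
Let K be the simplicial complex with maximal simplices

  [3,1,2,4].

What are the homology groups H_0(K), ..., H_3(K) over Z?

Order the vertices as 1 < 2 < 3 < 4. Listing each simplex with vertices in this order, K has dimension 3 with simplices:

  0-simplices (4): [1], [2], [3], [4]
  1-simplices (6): [1,2], [1,3], [1,4], [2,3], [2,4], [3,4]
  2-simplices (4): [1,2,3], [1,2,4], [1,3,4], [2,3,4]
  3-simplices (1): [1,2,3,4]

Hence C_0 ≅ Z^4, C_1 ≅ Z^6, C_2 ≅ Z^4, C_3 ≅ Z^1.

∂_1: C_1 → C_0 maps an edge to its endpoints' difference, ∂[p,q] = q − p.
As a 4×6 matrix over Z this has rank 3, with invariant factors (1,1,1).

The boundary map ∂_2: C_2 → C_1 acts by ∂[p,q,r] = [q,r] − [p,r] + [p,q]. For instance
  ∂[2,3,4] = [3,4] − [2,4] + [2,3],
  ∂[1,2,4] = [2,4] − [1,4] + [1,2].
The 6×4 boundary matrix has rank 3 and Smith normal form diag(1,1,1).

The boundary map ∂_3: C_3 → C_2 sends each 3-simplex σ to the alternating sum Σ_i (−1)^i (σ with its i-th vertex removed). For instance
  ∂[1,2,3,4] = [2,3,4] − [1,3,4] + [1,2,4] − [1,2,3].
This gives a 4×1 integer matrix of rank 1; reducing to Smith normal form yields diagonal entries (1).

Now H_k = ker ∂_k / im ∂_{k+1}, so:

  H_0: rank C_0 − rank ∂_1 = 4 − 3 = 1, and the invariant factors of ∂_1 are all 1, so H_0 ≅ Z.
  H_1: rank ker ∂_1 − rank ∂_2 = (6 − 3) − 3 = 0, and the invariant factors of ∂_2 are all 1, so H_1 ≅ 0.
  H_2: rank ker ∂_2 − rank ∂_3 = (4 − 3) − 1 = 0, and the invariant factors of ∂_3 are all 1, so H_2 ≅ 0.
  H_3: rank ker ∂_3 − rank ∂_4 = (1 − 1) − 0 = 0, and there is no ∂_4, so H_3 ≅ 0.

As a check, the Euler characteristic is 4 − 6 + 4 − 1 = 1, which agrees with 1 − 0 + 0 − 0 = 1.

H_0 = Z,  H_1 = 0,  H_2 = 0,  H_3 = 0.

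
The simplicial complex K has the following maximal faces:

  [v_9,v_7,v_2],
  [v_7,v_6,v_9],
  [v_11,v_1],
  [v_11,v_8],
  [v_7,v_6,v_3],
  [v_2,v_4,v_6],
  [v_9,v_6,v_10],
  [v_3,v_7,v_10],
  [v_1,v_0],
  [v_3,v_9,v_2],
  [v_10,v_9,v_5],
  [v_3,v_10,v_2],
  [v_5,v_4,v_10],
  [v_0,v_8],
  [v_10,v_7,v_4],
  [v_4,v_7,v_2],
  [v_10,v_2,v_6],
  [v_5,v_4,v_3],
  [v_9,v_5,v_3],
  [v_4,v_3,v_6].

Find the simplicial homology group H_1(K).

H_1 ≅ Z^3.

We work with the vertex ordering v_0 < v_1 < v_2 < v_3 < v_4 < v_5 < v_6 < v_7 < v_8 < v_9 < v_10 < v_11. The simplices of K, each written with vertices in increasing order, are:

  0-simplices (12): [v_0], [v_1], [v_2], [v_3], [v_4], [v_5], [v_6], [v_7], [v_8], [v_9], [v_10], [v_11]
  1-simplices (28): (28 of them)
  2-simplices (16): (16 of them)

Hence C_0 ≅ Z^12, C_1 ≅ Z^28, C_2 ≅ Z^16.

The boundary map ∂_1: C_1 → C_0 sends each edge [p,q] (with p < q) to q − p.
The 12×28 boundary matrix has rank 10 and Smith normal form diag(1,1,1,1,1,1,1,1,1,1).

Boundary ∂_2: C_2 → C_1 maps a triangle to the signed sum of its edges. For instance
  ∂[v_4,v_5,v_10] = [v_5,v_10] − [v_4,v_10] + [v_4,v_5],
  ∂[v_5,v_9,v_10] = [v_9,v_10] − [v_5,v_10] + [v_5,v_9].
As a 28×16 matrix over Z this has rank 15, with invariant factors (1,1,1,1,1,1,1,1,1,1,1,1,1,1,1).

From H_k ≅ ker(∂_k) / im(∂_{k+1}) we obtain:

  H_1: rank ker ∂_1 − rank ∂_2 = (28 − 10) − 15 = 3, and the invariant factors of ∂_2 are all 1, so H_1 ≅ Z^3.

(K is a triangulation of the disjoint union of the torus T^2 and the circle S^1.)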